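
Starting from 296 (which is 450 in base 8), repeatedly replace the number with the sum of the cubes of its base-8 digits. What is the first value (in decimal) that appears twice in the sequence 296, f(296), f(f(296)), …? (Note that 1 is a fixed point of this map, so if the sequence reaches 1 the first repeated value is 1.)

476

296 = (4,5,0)_8 → 4³ + 5³ + 0³ = 189
189 = (2,7,5)_8 → 2³ + 7³ + 5³ = 476
476 = (7,3,4)_8 → 7³ + 3³ + 4³ = 434
434 = (6,6,2)_8 → 6³ + 6³ + 2³ = 440
440 = (6,7,0)_8 → 6³ + 7³ + 0³ = 559
559 = (1,0,5,7)_8 → 1³ + 0³ + 5³ + 7³ = 469
469 = (7,2,5)_8 → 7³ + 2³ + 5³ = 476  — 476 already appeared earlier.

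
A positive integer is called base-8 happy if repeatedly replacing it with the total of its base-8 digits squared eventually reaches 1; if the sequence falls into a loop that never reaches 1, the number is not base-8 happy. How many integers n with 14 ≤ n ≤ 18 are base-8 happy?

14: 14 → 37 → 41 → 26 → 13 → 26  — not base-8 happy
15: 15 → 50 → 40 → 25 → 10 → 5 → 25  — not base-8 happy
16: 16 → 4 → 16  — not base-8 happy
17: 17 → 5 → 25 → 10 → 5  — not base-8 happy
18: 18 → 8 → 1  — base-8 happy
base-8 happy: 18

1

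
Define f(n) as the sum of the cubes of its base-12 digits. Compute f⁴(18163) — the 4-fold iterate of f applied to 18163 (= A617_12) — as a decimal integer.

18163 = (10,6,1,7)_12 → 10³ + 6³ + 1³ + 7³ = 1560
1560 = (10,10,0)_12 → 10³ + 10³ + 0³ = 2000
2000 = (1,1,10,8)_12 → 1³ + 1³ + 10³ + 8³ = 1514
1514 = (10,6,2)_12 → 10³ + 6³ + 2³ = 1224

1224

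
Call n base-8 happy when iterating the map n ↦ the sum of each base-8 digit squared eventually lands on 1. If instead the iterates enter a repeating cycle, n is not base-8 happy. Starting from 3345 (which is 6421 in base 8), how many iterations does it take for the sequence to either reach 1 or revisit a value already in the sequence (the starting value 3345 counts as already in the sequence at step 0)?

3345 = (6,4,2,1)_8 → 6² + 4² + 2² + 1² = 57
57 = (7,1)_8 → 7² + 1² = 50
50 = (6,2)_8 → 6² + 2² = 40
40 = (5,0)_8 → 5² + 0² = 25
25 = (3,1)_8 → 3² + 1² = 10
10 = (1,2)_8 → 1² + 2² = 5
5 = (5)_8 → 5² = 25  — 25 repeats.
That took 7 steps.

7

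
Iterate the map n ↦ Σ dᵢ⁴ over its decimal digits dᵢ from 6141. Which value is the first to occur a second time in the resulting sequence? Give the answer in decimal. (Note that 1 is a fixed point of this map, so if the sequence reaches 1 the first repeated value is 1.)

13139

6141 → 6⁴ + 1⁴ + 4⁴ + 1⁴ = 1296 + 1 + 256 + 1 = 1554
1554 → 1⁴ + 5⁴ + 5⁴ + 4⁴ = 1 + 625 + 625 + 256 = 1507
1507 → 1⁴ + 5⁴ + 0⁴ + 7⁴ = 1 + 625 + 0 + 2401 = 3027
3027 → 3⁴ + 0⁴ + 2⁴ + 7⁴ = 81 + 0 + 16 + 2401 = 2498
2498 → 2⁴ + 4⁴ + 9⁴ + 8⁴ = 16 + 256 + 6561 + 4096 = 10929
10929 → 1⁴ + 0⁴ + 9⁴ + 2⁴ + 9⁴ = 1 + 0 + 6561 + 16 + 6561 = 13139
13139 → 1⁴ + 3⁴ + 1⁴ + 3⁴ + 9⁴ = 1 + 81 + 1 + 81 + 6561 = 6725
6725 → 6⁴ + 7⁴ + 2⁴ + 5⁴ = 1296 + 2401 + 16 + 625 = 4338
4338 → 4⁴ + 3⁴ + 3⁴ + 8⁴ = 256 + 81 + 81 + 4096 = 4514
4514 → 4⁴ + 5⁴ + 1⁴ + 4⁴ = 256 + 625 + 1 + 256 = 1138
1138 → 1⁴ + 1⁴ + 3⁴ + 8⁴ = 1 + 1 + 81 + 4096 = 4179
4179 → 4⁴ + 1⁴ + 7⁴ + 9⁴ = 256 + 1 + 2401 + 6561 = 9219
9219 → 9⁴ + 2⁴ + 1⁴ + 9⁴ = 6561 + 16 + 1 + 6561 = 13139  — 13139 already appeared earlier.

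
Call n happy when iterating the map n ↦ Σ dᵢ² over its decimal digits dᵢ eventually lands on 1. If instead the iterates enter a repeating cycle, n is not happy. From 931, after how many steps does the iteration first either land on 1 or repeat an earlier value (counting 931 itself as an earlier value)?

931 → 9² + 3² + 1² = 81 + 9 + 1 = 91
91 → 9² + 1² = 81 + 1 = 82
82 → 8² + 2² = 64 + 4 = 68
68 → 6² + 8² = 36 + 64 = 100
100 → 1² + 0² + 0² = 1 + 0 + 0 = 1  — reached 1.
That took 5 steps.

5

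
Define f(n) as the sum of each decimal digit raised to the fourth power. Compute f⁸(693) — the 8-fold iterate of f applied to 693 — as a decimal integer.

693 → 6⁴ + 9⁴ + 3⁴ = 7938
7938 → 7⁴ + 9⁴ + 3⁴ + 8⁴ = 13139
13139 → 1⁴ + 3⁴ + 1⁴ + 3⁴ + 9⁴ = 6725
6725 → 6⁴ + 7⁴ + 2⁴ + 5⁴ = 4338
4338 → 4⁴ + 3⁴ + 3⁴ + 8⁴ = 4514
4514 → 4⁴ + 5⁴ + 1⁴ + 4⁴ = 1138
1138 → 1⁴ + 1⁴ + 3⁴ + 8⁴ = 4179
4179 → 4⁴ + 1⁴ + 7⁴ + 9⁴ = 9219

9219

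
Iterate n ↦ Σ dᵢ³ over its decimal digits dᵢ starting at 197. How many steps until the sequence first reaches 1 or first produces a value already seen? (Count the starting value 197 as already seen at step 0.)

197 → 1³ + 9³ + 7³ = 1 + 729 + 343 = 1073
1073 → 1³ + 0³ + 7³ + 3³ = 1 + 0 + 343 + 27 = 371
371 → 3³ + 7³ + 1³ = 27 + 343 + 1 = 371  — 371 repeats.
That took 3 steps.

3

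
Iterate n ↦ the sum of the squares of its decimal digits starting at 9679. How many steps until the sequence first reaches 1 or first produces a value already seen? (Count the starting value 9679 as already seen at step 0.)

15

9679 → 247
247 → 69
69 → 117
117 → 51
51 → 26
26 → 40
40 → 16
16 → 37
37 → 58
58 → 89
89 → 145
145 → 42
42 → 20
20 → 4
4 → 16  — 16 repeats.
That took 15 steps.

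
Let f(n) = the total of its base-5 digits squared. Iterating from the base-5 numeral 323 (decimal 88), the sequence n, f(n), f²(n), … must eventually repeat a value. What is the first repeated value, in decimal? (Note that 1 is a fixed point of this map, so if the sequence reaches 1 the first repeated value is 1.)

88 = (3,2,3)_5 → 3² + 2² + 3² = 9 + 4 + 9 = 22
22 = (4,2)_5 → 4² + 2² = 16 + 4 = 20
20 = (4,0)_5 → 4² + 0² = 16 + 0 = 16
16 = (3,1)_5 → 3² + 1² = 9 + 1 = 10
10 = (2,0)_5 → 2² + 0² = 4 + 0 = 4
4 = (4)_5 → 4² = 16  — 16 already appeared earlier.

16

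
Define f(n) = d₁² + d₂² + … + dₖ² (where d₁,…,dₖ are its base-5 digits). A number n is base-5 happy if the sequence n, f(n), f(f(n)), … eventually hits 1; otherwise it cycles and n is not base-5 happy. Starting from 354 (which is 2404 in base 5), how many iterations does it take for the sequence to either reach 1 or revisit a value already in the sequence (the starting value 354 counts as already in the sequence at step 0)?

354 = (2,4,0,4)_5 → 2² + 4² + 0² + 4² = 36
36 = (1,2,1)_5 → 1² + 2² + 1² = 6
6 = (1,1)_5 → 1² + 1² = 2
2 = (2)_5 → 2² = 4
4 = (4)_5 → 4² = 16
16 = (3,1)_5 → 3² + 1² = 10
10 = (2,0)_5 → 2² + 0² = 4  — 4 repeats.
That took 7 steps.

7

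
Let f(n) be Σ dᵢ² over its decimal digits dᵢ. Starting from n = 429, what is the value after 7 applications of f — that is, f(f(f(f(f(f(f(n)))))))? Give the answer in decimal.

429 → 101
101 → 2
2 → 4
4 → 16
16 → 37
37 → 58
58 → 89

89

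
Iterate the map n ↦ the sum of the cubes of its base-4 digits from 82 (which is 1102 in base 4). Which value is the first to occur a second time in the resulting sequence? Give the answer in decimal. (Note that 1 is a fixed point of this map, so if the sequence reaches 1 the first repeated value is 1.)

1

82 = (1,1,0,2)_4 → 1³ + 1³ + 0³ + 2³ = 10
10 = (2,2)_4 → 2³ + 2³ = 16
16 = (1,0,0)_4 → 1³ + 0³ + 0³ = 1  — reached the fixed point 1.
1 → 1, so 1 is the first repeated value.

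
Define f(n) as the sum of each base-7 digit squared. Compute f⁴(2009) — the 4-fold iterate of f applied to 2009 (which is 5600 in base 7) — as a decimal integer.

2009 = (5,6,0,0)_7 → 5² + 6² + 0² + 0² = 61
61 = (1,1,5)_7 → 1² + 1² + 5² = 27
27 = (3,6)_7 → 3² + 6² = 45
45 = (6,3)_7 → 6² + 3² = 45

45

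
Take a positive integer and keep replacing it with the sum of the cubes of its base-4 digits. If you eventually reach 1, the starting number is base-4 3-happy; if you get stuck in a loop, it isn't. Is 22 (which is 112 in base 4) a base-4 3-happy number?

22 = (1,1,2)_4 → 1³ + 1³ + 2³ = 1 + 1 + 8 = 10
10 = (2,2)_4 → 2³ + 2³ = 8 + 8 = 16
16 = (1,0,0)_4 → 1³ + 0³ + 0³ = 1 + 0 + 0 = 1  — reached 1.

base-4 3-happy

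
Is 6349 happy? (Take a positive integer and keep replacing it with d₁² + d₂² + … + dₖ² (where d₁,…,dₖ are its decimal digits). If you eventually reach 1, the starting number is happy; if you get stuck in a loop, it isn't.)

not happy

6349 → 6² + 3² + 4² + 9² = 36 + 9 + 16 + 81 = 142
142 → 1² + 4² + 2² = 1 + 16 + 4 = 21
21 → 2² + 1² = 4 + 1 = 5
5 → 5² = 25
25 → 2² + 5² = 4 + 25 = 29
29 → 2² + 9² = 4 + 81 = 85
85 → 8² + 5² = 64 + 25 = 89
89 → 8² + 9² = 64 + 81 = 145
145 → 1² + 4² + 5² = 1 + 16 + 25 = 42
42 → 4² + 2² = 16 + 4 = 20
20 → 2² + 0² = 4 + 0 = 4
4 → 4² = 16
16 → 1² + 6² = 1 + 36 = 37
37 → 3² + 7² = 9 + 49 = 58
58 → 5² + 8² = 25 + 64 = 89  — 89 already seen; the sequence cycles without reaching 1.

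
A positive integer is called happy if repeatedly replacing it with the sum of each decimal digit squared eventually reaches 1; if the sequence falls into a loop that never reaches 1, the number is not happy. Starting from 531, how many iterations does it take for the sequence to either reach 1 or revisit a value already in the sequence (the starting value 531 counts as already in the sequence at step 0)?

531 → 5² + 3² + 1² = 35
35 → 3² + 5² = 34
34 → 3² + 4² = 25
25 → 2² + 5² = 29
29 → 2² + 9² = 85
85 → 8² + 5² = 89
89 → 8² + 9² = 145
145 → 1² + 4² + 5² = 42
42 → 4² + 2² = 20
20 → 2² + 0² = 4
4 → 4² = 16
16 → 1² + 6² = 37
37 → 3² + 7² = 58
58 → 5² + 8² = 89  — 89 repeats.
That took 14 steps.

14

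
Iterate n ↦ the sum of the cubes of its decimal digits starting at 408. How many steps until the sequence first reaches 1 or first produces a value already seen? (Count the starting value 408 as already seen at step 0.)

7

408 → 576
576 → 684
684 → 792
792 → 1080
1080 → 513
513 → 153
153 → 153  — 153 repeats.
That took 7 steps.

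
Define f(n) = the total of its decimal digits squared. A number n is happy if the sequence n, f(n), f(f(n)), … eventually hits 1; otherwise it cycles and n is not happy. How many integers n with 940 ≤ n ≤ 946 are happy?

940: 940 → 97 → 130 → 10 → 1  (reaches 1)
941: 941 → 98 → 145 → 42 → 20 → 4 → 16 → 37 → 58 → 89 → 145  (repeats 145)
942: 942 → 101 → 2 → 4 → 16 → 37 → 58 → 89 → 145 → 42 → 20 → 4  (repeats 4)
943: 943 → 106 → 37 → 58 → 89 → 145 → 42 → 20 → 4 → 16 → 37  (repeats 37)
944: 944 → 113 → 11 → 2 → 4 → 16 → 37 → 58 → 89 → 145 → 42 → 20 → 4  (repeats 4)
945: 945 → 122 → 9 → 81 → 65 → 61 → 37 → 58 → 89 → 145 → 42 → 20 → 4 → 16 → 37  (repeats 37)
946: 946 → 133 → 19 → 82 → 68 → 100 → 1  (reaches 1)
happy: 940, 946

2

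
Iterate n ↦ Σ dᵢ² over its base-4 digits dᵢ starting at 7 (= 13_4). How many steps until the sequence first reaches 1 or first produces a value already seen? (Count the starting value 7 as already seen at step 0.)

7 = (1,3)_4 → 1² + 3² = 10
10 = (2,2)_4 → 2² + 2² = 8
8 = (2,0)_4 → 2² + 0² = 4
4 = (1,0)_4 → 1² + 0² = 1  — reached 1.
That took 4 steps.

4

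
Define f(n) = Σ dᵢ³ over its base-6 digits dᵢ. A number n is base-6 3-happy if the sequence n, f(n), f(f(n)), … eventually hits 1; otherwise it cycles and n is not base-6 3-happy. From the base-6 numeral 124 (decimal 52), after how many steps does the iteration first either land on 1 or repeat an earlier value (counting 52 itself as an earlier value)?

6

52 = (1,2,4)_6 → 1³ + 2³ + 4³ = 1 + 8 + 64 = 73
73 = (2,0,1)_6 → 2³ + 0³ + 1³ = 8 + 0 + 1 = 9
9 = (1,3)_6 → 1³ + 3³ = 1 + 27 = 28
28 = (4,4)_6 → 4³ + 4³ = 64 + 64 = 128
128 = (3,3,2)_6 → 3³ + 3³ + 2³ = 27 + 27 + 8 = 62
62 = (1,4,2)_6 → 1³ + 4³ + 2³ = 1 + 64 + 8 = 73  — 73 repeats.
That took 6 steps.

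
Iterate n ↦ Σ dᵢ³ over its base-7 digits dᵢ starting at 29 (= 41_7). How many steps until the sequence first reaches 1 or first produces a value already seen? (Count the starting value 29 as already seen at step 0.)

29 = (4,1)_7 → 4³ + 1³ = 64 + 1 = 65
65 = (1,2,2)_7 → 1³ + 2³ + 2³ = 1 + 8 + 8 = 17
17 = (2,3)_7 → 2³ + 3³ = 8 + 27 = 35
35 = (5,0)_7 → 5³ + 0³ = 125 + 0 = 125
125 = (2,3,6)_7 → 2³ + 3³ + 6³ = 8 + 27 + 216 = 251
251 = (5,0,6)_7 → 5³ + 0³ + 6³ = 125 + 0 + 216 = 341
341 = (6,6,5)_7 → 6³ + 6³ + 5³ = 216 + 216 + 125 = 557
557 = (1,4,2,4)_7 → 1³ + 4³ + 2³ + 4³ = 1 + 64 + 8 + 64 = 137
137 = (2,5,4)_7 → 2³ + 5³ + 4³ = 8 + 125 + 64 = 197
197 = (4,0,1)_7 → 4³ + 0³ + 1³ = 64 + 0 + 1 = 65  — 65 repeats.
That took 10 steps.

10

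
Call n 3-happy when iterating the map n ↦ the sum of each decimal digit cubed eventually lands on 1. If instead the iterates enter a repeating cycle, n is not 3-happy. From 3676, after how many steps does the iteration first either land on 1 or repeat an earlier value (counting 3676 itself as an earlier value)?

6

3676 → 3³ + 6³ + 7³ + 6³ = 802
802 → 8³ + 0³ + 2³ = 520
520 → 5³ + 2³ + 0³ = 133
133 → 1³ + 3³ + 3³ = 55
55 → 5³ + 5³ = 250
250 → 2³ + 5³ + 0³ = 133  — 133 repeats.
That took 6 steps.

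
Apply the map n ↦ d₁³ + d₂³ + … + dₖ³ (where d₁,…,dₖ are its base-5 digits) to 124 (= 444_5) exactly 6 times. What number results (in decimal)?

128

124 = (4,4,4)_5 → 4³ + 4³ + 4³ = 192
192 = (1,2,3,2)_5 → 1³ + 2³ + 3³ + 2³ = 44
44 = (1,3,4)_5 → 1³ + 3³ + 4³ = 92
92 = (3,3,2)_5 → 3³ + 3³ + 2³ = 62
62 = (2,2,2)_5 → 2³ + 2³ + 2³ = 24
24 = (4,4)_5 → 4³ + 4³ = 128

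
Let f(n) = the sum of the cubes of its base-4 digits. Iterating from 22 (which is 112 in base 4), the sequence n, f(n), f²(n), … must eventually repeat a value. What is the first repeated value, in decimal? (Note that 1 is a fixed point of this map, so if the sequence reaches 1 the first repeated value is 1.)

22 = (1,1,2)_4 → 1³ + 1³ + 2³ = 1 + 1 + 8 = 10
10 = (2,2)_4 → 2³ + 2³ = 8 + 8 = 16
16 = (1,0,0)_4 → 1³ + 0³ + 0³ = 1 + 0 + 0 = 1  — reached the fixed point 1.
1 → 1, so 1 is the first repeated value.

1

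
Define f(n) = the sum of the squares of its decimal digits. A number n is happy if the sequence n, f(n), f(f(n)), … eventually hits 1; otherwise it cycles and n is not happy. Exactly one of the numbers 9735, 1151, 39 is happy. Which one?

1151

9735: 9735 → 164 → 53 → 34 → 25 → 29 → 85 → 89 → 145 → 42 → 20 → 4 → 16 → 37 → 58 → 89  — repeats 89 (not happy)
1151: 1151 → 28 → 68 → 100 → 1  — reaches 1 (happy)
39: 39 → 90 → 81 → 65 → 61 → 37 → 58 → 89 → 145 → 42 → 20 → 4 → 16 → 37  — repeats 37 (not happy)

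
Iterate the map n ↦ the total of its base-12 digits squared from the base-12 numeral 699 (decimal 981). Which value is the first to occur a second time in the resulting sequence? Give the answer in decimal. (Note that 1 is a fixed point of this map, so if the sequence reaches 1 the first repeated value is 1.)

981 = (6,9,9)_12 → 198
198 = (1,4,6)_12 → 53
53 = (4,5)_12 → 41
41 = (3,5)_12 → 34
34 = (2,10)_12 → 104
104 = (8,8)_12 → 128
128 = (10,8)_12 → 164
164 = (1,1,8)_12 → 66
66 = (5,6)_12 → 61
61 = (5,1)_12 → 26
26 = (2,2)_12 → 8
8 = (8)_12 → 64
64 = (5,4)_12 → 41  — 41 already appeared earlier.

41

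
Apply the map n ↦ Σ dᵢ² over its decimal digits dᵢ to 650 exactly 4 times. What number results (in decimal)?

650 → 6² + 5² + 0² = 61
61 → 6² + 1² = 37
37 → 3² + 7² = 58
58 → 5² + 8² = 89

89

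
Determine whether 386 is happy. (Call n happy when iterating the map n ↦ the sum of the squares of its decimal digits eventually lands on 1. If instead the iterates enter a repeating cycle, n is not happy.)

happy

386 → 3² + 8² + 6² = 9 + 64 + 36 = 109
109 → 1² + 0² + 9² = 1 + 0 + 81 = 82
82 → 8² + 2² = 64 + 4 = 68
68 → 6² + 8² = 36 + 64 = 100
100 → 1² + 0² + 0² = 1 + 0 + 0 = 1  — reached 1.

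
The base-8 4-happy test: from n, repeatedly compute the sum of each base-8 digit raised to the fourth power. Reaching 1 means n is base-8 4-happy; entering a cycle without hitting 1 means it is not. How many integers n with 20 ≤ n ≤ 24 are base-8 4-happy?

1

20: 20 → 272 → 272  (repeats 272)
21: 21 → 641 → 18 → 32 → 256 → 256  (repeats 256)
22: 22 → 1312 → 528 → 17 → 17  (repeats 17)
23: 23 → 2417 → 2178 → 288 → 512 → 1  (reaches 1)
24: 24 → 81 → 18 → 32 → 256 → 256  (repeats 256)
base-8 4-happy: 23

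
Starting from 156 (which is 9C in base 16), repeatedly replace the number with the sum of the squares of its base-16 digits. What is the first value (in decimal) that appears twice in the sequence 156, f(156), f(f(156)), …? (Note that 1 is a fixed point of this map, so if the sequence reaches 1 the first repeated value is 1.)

156 = (9,12)_16 → 225
225 = (14,1)_16 → 197
197 = (12,5)_16 → 169
169 = (10,9)_16 → 181
181 = (11,5)_16 → 146
146 = (9,2)_16 → 85
85 = (5,5)_16 → 50
50 = (3,2)_16 → 13
13 = (13)_16 → 169  — 169 already appeared earlier.

169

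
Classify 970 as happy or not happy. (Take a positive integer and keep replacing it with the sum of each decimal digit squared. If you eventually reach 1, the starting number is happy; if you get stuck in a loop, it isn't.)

970 → 9² + 7² + 0² = 81 + 49 + 0 = 130
130 → 1² + 3² + 0² = 1 + 9 + 0 = 10
10 → 1² + 0² = 1 + 0 = 1  — reached 1.

happy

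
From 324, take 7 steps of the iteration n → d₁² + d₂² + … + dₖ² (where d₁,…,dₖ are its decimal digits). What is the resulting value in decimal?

324 → 3² + 2² + 4² = 9 + 4 + 16 = 29
29 → 2² + 9² = 4 + 81 = 85
85 → 8² + 5² = 64 + 25 = 89
89 → 8² + 9² = 64 + 81 = 145
145 → 1² + 4² + 5² = 1 + 16 + 25 = 42
42 → 4² + 2² = 16 + 4 = 20
20 → 2² + 0² = 4 + 0 = 4

4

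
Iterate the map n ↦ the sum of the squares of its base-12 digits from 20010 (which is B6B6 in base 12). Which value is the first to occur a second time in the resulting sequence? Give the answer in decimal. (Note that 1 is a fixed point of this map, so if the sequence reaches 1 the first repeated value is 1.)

1

20010 = (11,6,11,6)_12 → 314
314 = (2,2,2)_12 → 12
12 = (1,0)_12 → 1  — reached the fixed point 1.
1 → 1, so 1 is the first repeated value.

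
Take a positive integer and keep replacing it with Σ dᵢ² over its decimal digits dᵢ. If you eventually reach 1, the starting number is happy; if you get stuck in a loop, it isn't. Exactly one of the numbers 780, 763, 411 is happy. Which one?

780: 780 → 113 → 11 → 2 → 4 → 16 → 37 → 58 → 89 → 145 → 42 → 20 → 4  — repeats 4 (not happy)
763: 763 → 94 → 97 → 130 → 10 → 1  — reaches 1 (happy)
411: 411 → 18 → 65 → 61 → 37 → 58 → 89 → 145 → 42 → 20 → 4 → 16 → 37  — repeats 37 (not happy)

763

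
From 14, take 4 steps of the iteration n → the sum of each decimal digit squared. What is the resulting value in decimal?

14 → 1² + 4² = 17
17 → 1² + 7² = 50
50 → 5² + 0² = 25
25 → 2² + 5² = 29

29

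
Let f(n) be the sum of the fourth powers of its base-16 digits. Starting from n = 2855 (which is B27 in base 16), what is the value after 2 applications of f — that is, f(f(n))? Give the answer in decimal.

10288

2855 = (11,2,7)_16 → 11⁴ + 2⁴ + 7⁴ = 17058
17058 = (4,2,10,2)_16 → 4⁴ + 2⁴ + 10⁴ + 2⁴ = 10288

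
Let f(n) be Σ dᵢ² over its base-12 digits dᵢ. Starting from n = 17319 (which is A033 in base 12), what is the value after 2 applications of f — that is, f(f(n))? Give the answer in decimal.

181

17319 = (10,0,3,3)_12 → 118
118 = (9,10)_12 → 181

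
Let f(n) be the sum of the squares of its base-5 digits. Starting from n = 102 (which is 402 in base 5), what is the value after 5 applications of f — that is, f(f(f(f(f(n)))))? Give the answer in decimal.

102 = (4,0,2)_5 → 4² + 0² + 2² = 20
20 = (4,0)_5 → 4² + 0² = 16
16 = (3,1)_5 → 3² + 1² = 10
10 = (2,0)_5 → 2² + 0² = 4
4 = (4)_5 → 4² = 16

16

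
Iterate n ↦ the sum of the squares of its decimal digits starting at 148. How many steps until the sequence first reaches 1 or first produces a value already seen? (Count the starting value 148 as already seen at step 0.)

12

148 → 1² + 4² + 8² = 1 + 16 + 64 = 81
81 → 8² + 1² = 64 + 1 = 65
65 → 6² + 5² = 36 + 25 = 61
61 → 6² + 1² = 36 + 1 = 37
37 → 3² + 7² = 9 + 49 = 58
58 → 5² + 8² = 25 + 64 = 89
89 → 8² + 9² = 64 + 81 = 145
145 → 1² + 4² + 5² = 1 + 16 + 25 = 42
42 → 4² + 2² = 16 + 4 = 20
20 → 2² + 0² = 4 + 0 = 4
4 → 4² = 16
16 → 1² + 6² = 1 + 36 = 37  — 37 repeats.
That took 12 steps.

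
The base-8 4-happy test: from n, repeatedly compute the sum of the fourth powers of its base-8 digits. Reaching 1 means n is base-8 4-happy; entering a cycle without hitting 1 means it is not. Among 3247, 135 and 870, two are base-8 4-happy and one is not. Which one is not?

3247

3247: 3247 → 4338 → 1394 → 1953 → 1634 → 354 → 897 → 1298 → 304 → 1552 → 97 → 258 → 272 → 272  — repeats 272 (not base-8 4-happy)
135: 135 → 2417 → 2178 → 288 → 512 → 1  — reaches 1 (base-8 4-happy)
870: 870 → 2178 → 288 → 512 → 1  — reaches 1 (base-8 4-happy)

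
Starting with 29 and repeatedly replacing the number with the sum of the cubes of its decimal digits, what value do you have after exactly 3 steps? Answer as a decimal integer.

371

29 → 2³ + 9³ = 737
737 → 7³ + 3³ + 7³ = 713
713 → 7³ + 1³ + 3³ = 371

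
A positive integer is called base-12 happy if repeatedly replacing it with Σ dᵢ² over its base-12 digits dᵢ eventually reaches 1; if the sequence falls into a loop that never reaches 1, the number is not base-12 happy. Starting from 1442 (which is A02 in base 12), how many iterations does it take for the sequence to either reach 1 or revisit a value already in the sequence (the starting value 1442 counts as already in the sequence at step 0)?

1442 = (10,0,2)_12 → 10² + 0² + 2² = 100 + 0 + 4 = 104
104 = (8,8)_12 → 8² + 8² = 64 + 64 = 128
128 = (10,8)_12 → 10² + 8² = 100 + 64 = 164
164 = (1,1,8)_12 → 1² + 1² + 8² = 1 + 1 + 64 = 66
66 = (5,6)_12 → 5² + 6² = 25 + 36 = 61
61 = (5,1)_12 → 5² + 1² = 25 + 1 = 26
26 = (2,2)_12 → 2² + 2² = 4 + 4 = 8
8 = (8)_12 → 8² = 64
64 = (5,4)_12 → 5² + 4² = 25 + 16 = 41
41 = (3,5)_12 → 3² + 5² = 9 + 25 = 34
34 = (2,10)_12 → 2² + 10² = 4 + 100 = 104  — 104 repeats.
That took 11 steps.

11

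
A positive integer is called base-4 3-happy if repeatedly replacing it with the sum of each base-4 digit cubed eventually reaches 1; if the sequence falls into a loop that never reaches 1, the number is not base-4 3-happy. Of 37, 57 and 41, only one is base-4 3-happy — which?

37: 37 → 10 → 16 → 1  — reaches 1 (base-4 3-happy)
57: 57 → 36 → 9 → 9  — repeats 9 (not base-4 3-happy)
41: 41 → 17 → 2 → 8 → 8  — repeats 8 (not base-4 3-happy)

37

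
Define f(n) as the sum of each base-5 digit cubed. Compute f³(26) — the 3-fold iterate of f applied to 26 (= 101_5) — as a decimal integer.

28

26 = (1,0,1)_5 → 1³ + 0³ + 1³ = 2
2 = (2)_5 → 2³ = 8
8 = (1,3)_5 → 1³ + 3³ = 28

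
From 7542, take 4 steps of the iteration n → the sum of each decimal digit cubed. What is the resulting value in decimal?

7542 → 540
540 → 189
189 → 1242
1242 → 81

81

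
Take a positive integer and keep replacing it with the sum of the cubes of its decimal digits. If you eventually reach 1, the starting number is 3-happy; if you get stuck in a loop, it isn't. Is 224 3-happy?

224 → 2³ + 2³ + 4³ = 8 + 8 + 64 = 80
80 → 8³ + 0³ = 512 + 0 = 512
512 → 5³ + 1³ + 2³ = 125 + 1 + 8 = 134
134 → 1³ + 3³ + 4³ = 1 + 27 + 64 = 92
92 → 9³ + 2³ = 729 + 8 = 737
737 → 7³ + 3³ + 7³ = 343 + 27 + 343 = 713
713 → 7³ + 1³ + 3³ = 343 + 1 + 27 = 371
371 → 3³ + 7³ + 1³ = 27 + 343 + 1 = 371  — 371 already seen; the sequence cycles without reaching 1.

not 3-happy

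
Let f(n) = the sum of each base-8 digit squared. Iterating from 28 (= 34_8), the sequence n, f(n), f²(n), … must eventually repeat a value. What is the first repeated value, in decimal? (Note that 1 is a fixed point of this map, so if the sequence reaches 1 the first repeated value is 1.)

28 = (3,4)_8 → 25
25 = (3,1)_8 → 10
10 = (1,2)_8 → 5
5 = (5)_8 → 25  — 25 already appeared earlier.

25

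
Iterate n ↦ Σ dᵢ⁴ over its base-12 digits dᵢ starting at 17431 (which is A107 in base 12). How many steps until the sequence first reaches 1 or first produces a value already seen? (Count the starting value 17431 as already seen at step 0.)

14

17431 = (10,1,0,7)_12 → 10⁴ + 1⁴ + 0⁴ + 7⁴ = 12402
12402 = (7,2,1,6)_12 → 7⁴ + 2⁴ + 1⁴ + 6⁴ = 3714
3714 = (2,1,9,6)_12 → 2⁴ + 1⁴ + 9⁴ + 6⁴ = 7874
7874 = (4,6,8,2)_12 → 4⁴ + 6⁴ + 8⁴ + 2⁴ = 5664
5664 = (3,3,4,0)_12 → 3⁴ + 3⁴ + 4⁴ + 0⁴ = 418
418 = (2,10,10)_12 → 2⁴ + 10⁴ + 10⁴ = 20016
20016 = (11,7,0,0)_12 → 11⁴ + 7⁴ + 0⁴ + 0⁴ = 17042
17042 = (9,10,4,2)_12 → 9⁴ + 10⁴ + 4⁴ + 2⁴ = 16833
16833 = (9,8,10,9)_12 → 9⁴ + 8⁴ + 10⁴ + 9⁴ = 27218
27218 = (1,3,9,0,2)_12 → 1⁴ + 3⁴ + 9⁴ + 0⁴ + 2⁴ = 6659
6659 = (3,10,2,11)_12 → 3⁴ + 10⁴ + 2⁴ + 11⁴ = 24738
24738 = (1,2,3,9,6)_12 → 1⁴ + 2⁴ + 3⁴ + 9⁴ + 6⁴ = 7955
7955 = (4,7,2,11)_12 → 4⁴ + 7⁴ + 2⁴ + 11⁴ = 17314
17314 = (10,0,2,10)_12 → 10⁴ + 0⁴ + 2⁴ + 10⁴ = 20016  — 20016 repeats.
That took 14 steps.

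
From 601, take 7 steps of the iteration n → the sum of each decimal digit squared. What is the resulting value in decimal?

4

601 → 37
37 → 58
58 → 89
89 → 145
145 → 42
42 → 20
20 → 4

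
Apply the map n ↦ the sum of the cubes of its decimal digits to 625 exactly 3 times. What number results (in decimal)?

520

625 → 6³ + 2³ + 5³ = 349
349 → 3³ + 4³ + 9³ = 820
820 → 8³ + 2³ + 0³ = 520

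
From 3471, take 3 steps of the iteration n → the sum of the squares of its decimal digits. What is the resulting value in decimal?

3471 → 3² + 4² + 7² + 1² = 9 + 16 + 49 + 1 = 75
75 → 7² + 5² = 49 + 25 = 74
74 → 7² + 4² = 49 + 16 = 65

65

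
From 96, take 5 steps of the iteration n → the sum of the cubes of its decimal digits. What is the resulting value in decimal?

96 → 9³ + 6³ = 945
945 → 9³ + 4³ + 5³ = 918
918 → 9³ + 1³ + 8³ = 1242
1242 → 1³ + 2³ + 4³ + 2³ = 81
81 → 8³ + 1³ = 513

513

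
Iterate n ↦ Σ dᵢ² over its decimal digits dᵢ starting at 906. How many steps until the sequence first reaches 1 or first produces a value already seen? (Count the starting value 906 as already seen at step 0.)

13

906 → 9² + 0² + 6² = 117
117 → 1² + 1² + 7² = 51
51 → 5² + 1² = 26
26 → 2² + 6² = 40
40 → 4² + 0² = 16
16 → 1² + 6² = 37
37 → 3² + 7² = 58
58 → 5² + 8² = 89
89 → 8² + 9² = 145
145 → 1² + 4² + 5² = 42
42 → 4² + 2² = 20
20 → 2² + 0² = 4
4 → 4² = 16  — 16 repeats.
That took 13 steps.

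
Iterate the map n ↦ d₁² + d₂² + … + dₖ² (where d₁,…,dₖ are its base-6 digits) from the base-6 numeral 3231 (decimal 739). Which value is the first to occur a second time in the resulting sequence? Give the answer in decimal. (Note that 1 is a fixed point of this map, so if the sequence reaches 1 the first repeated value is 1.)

41

739 = (3,2,3,1)_6 → 3² + 2² + 3² + 1² = 9 + 4 + 9 + 1 = 23
23 = (3,5)_6 → 3² + 5² = 9 + 25 = 34
34 = (5,4)_6 → 5² + 4² = 25 + 16 = 41
41 = (1,0,5)_6 → 1² + 0² + 5² = 1 + 0 + 25 = 26
26 = (4,2)_6 → 4² + 2² = 16 + 4 = 20
20 = (3,2)_6 → 3² + 2² = 9 + 4 = 13
13 = (2,1)_6 → 2² + 1² = 4 + 1 = 5
5 = (5)_6 → 5² = 25
25 = (4,1)_6 → 4² + 1² = 16 + 1 = 17
17 = (2,5)_6 → 2² + 5² = 4 + 25 = 29
29 = (4,5)_6 → 4² + 5² = 16 + 25 = 41  — 41 already appeared earlier.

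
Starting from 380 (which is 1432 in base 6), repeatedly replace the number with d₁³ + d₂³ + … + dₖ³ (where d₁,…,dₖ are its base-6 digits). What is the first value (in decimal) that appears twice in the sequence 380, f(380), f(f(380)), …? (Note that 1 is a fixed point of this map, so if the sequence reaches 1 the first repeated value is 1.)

190

380 = (1,4,3,2)_6 → 1³ + 4³ + 3³ + 2³ = 1 + 64 + 27 + 8 = 100
100 = (2,4,4)_6 → 2³ + 4³ + 4³ = 8 + 64 + 64 = 136
136 = (3,4,4)_6 → 3³ + 4³ + 4³ = 27 + 64 + 64 = 155
155 = (4,1,5)_6 → 4³ + 1³ + 5³ = 64 + 1 + 125 = 190
190 = (5,1,4)_6 → 5³ + 1³ + 4³ = 125 + 1 + 64 = 190  — 190 already appeared earlier.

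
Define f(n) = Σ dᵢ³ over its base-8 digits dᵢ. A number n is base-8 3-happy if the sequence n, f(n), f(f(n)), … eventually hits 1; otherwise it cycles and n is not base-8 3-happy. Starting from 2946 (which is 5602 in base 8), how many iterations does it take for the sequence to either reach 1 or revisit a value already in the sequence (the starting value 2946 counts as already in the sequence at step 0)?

13

2946 = (5,6,0,2)_8 → 5³ + 6³ + 0³ + 2³ = 125 + 216 + 0 + 8 = 349
349 = (5,3,5)_8 → 5³ + 3³ + 5³ = 125 + 27 + 125 = 277
277 = (4,2,5)_8 → 4³ + 2³ + 5³ = 64 + 8 + 125 = 197
197 = (3,0,5)_8 → 3³ + 0³ + 5³ = 27 + 0 + 125 = 152
152 = (2,3,0)_8 → 2³ + 3³ + 0³ = 8 + 27 + 0 = 35
35 = (4,3)_8 → 4³ + 3³ = 64 + 27 = 91
91 = (1,3,3)_8 → 1³ + 3³ + 3³ = 1 + 27 + 27 = 55
55 = (6,7)_8 → 6³ + 7³ = 216 + 343 = 559
559 = (1,0,5,7)_8 → 1³ + 0³ + 5³ + 7³ = 1 + 0 + 125 + 343 = 469
469 = (7,2,5)_8 → 7³ + 2³ + 5³ = 343 + 8 + 125 = 476
476 = (7,3,4)_8 → 7³ + 3³ + 4³ = 343 + 27 + 64 = 434
434 = (6,6,2)_8 → 6³ + 6³ + 2³ = 216 + 216 + 8 = 440
440 = (6,7,0)_8 → 6³ + 7³ + 0³ = 216 + 343 + 0 = 559  — 559 repeats.
That took 13 steps.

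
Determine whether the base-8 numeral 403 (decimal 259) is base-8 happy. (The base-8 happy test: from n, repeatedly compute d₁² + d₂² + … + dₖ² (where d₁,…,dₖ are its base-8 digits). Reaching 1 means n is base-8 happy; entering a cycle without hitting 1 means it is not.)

259 = (4,0,3)_8 → 4² + 0² + 3² = 25
25 = (3,1)_8 → 3² + 1² = 10
10 = (1,2)_8 → 1² + 2² = 5
5 = (5)_8 → 5² = 25  — 25 already seen; the sequence cycles without reaching 1.

not base-8 happy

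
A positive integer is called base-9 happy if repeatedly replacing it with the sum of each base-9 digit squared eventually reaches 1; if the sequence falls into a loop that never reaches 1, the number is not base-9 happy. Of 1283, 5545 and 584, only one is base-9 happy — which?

1283: 1283 → 111 → 19 → 5 → 25 → 53 → 89 → 65 → 53  — repeats 53 (not base-9 happy)
5545: 5545 → 91 → 3 → 9 → 1  — reaches 1 (base-9 happy)
584: 584 → 114 → 46 → 26 → 68 → 74 → 68  — repeats 68 (not base-9 happy)

5545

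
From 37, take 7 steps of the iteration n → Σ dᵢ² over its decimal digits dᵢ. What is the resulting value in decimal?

37 → 3² + 7² = 9 + 49 = 58
58 → 5² + 8² = 25 + 64 = 89
89 → 8² + 9² = 64 + 81 = 145
145 → 1² + 4² + 5² = 1 + 16 + 25 = 42
42 → 4² + 2² = 16 + 4 = 20
20 → 2² + 0² = 4 + 0 = 4
4 → 4² = 16

16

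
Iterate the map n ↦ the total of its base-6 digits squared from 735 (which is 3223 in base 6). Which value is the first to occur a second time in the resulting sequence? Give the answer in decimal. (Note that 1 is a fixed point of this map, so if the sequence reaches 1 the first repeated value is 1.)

735 = (3,2,2,3)_6 → 3² + 2² + 2² + 3² = 9 + 4 + 4 + 9 = 26
26 = (4,2)_6 → 4² + 2² = 16 + 4 = 20
20 = (3,2)_6 → 3² + 2² = 9 + 4 = 13
13 = (2,1)_6 → 2² + 1² = 4 + 1 = 5
5 = (5)_6 → 5² = 25
25 = (4,1)_6 → 4² + 1² = 16 + 1 = 17
17 = (2,5)_6 → 2² + 5² = 4 + 25 = 29
29 = (4,5)_6 → 4² + 5² = 16 + 25 = 41
41 = (1,0,5)_6 → 1² + 0² + 5² = 1 + 0 + 25 = 26  — 26 already appeared earlier.

26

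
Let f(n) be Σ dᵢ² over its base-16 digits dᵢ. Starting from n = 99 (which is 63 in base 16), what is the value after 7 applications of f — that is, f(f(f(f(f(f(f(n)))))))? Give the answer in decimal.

169

99 = (6,3)_16 → 6² + 3² = 45
45 = (2,13)_16 → 2² + 13² = 173
173 = (10,13)_16 → 10² + 13² = 269
269 = (1,0,13)_16 → 1² + 0² + 13² = 170
170 = (10,10)_16 → 10² + 10² = 200
200 = (12,8)_16 → 12² + 8² = 208
208 = (13,0)_16 → 13² + 0² = 169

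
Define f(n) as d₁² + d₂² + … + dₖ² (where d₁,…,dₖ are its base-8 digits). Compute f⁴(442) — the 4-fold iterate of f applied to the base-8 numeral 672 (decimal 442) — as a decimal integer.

5

442 = (6,7,2)_8 → 6² + 7² + 2² = 36 + 49 + 4 = 89
89 = (1,3,1)_8 → 1² + 3² + 1² = 1 + 9 + 1 = 11
11 = (1,3)_8 → 1² + 3² = 1 + 9 = 10
10 = (1,2)_8 → 1² + 2² = 1 + 4 = 5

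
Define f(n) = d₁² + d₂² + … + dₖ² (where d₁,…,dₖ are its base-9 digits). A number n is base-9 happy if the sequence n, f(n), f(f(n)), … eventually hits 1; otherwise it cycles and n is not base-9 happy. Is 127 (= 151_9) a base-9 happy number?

base-9 happy

127 = (1,5,1)_9 → 1² + 5² + 1² = 1 + 25 + 1 = 27
27 = (3,0)_9 → 3² + 0² = 9 + 0 = 9
9 = (1,0)_9 → 1² + 0² = 1 + 0 = 1  — reached 1.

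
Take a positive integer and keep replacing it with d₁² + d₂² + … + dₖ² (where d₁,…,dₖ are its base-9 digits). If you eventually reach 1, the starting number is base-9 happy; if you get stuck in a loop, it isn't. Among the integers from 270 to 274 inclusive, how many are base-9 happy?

270: 270 → 18 → 4 → 16 → 50 → 50  — not base-9 happy
271: 271 → 19 → 5 → 25 → 53 → 89 → 65 → 53  — not base-9 happy
272: 272 → 22 → 20 → 8 → 64 → 50 → 50  — not base-9 happy
273: 273 → 27 → 9 → 1  — base-9 happy
274: 274 → 34 → 58 → 52 → 74 → 68 → 74  — not base-9 happy
base-9 happy: 273

1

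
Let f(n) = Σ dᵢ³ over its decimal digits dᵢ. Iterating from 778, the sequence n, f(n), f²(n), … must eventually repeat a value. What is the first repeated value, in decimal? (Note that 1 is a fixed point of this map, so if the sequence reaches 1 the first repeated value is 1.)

778 → 7³ + 7³ + 8³ = 1198
1198 → 1³ + 1³ + 9³ + 8³ = 1243
1243 → 1³ + 2³ + 4³ + 3³ = 100
100 → 1³ + 0³ + 0³ = 1  — reached the fixed point 1.
1 → 1, so 1 is the first repeated value.

1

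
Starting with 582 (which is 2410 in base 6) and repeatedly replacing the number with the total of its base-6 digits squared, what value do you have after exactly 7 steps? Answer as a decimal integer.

582 = (2,4,1,0)_6 → 2² + 4² + 1² + 0² = 4 + 16 + 1 + 0 = 21
21 = (3,3)_6 → 3² + 3² = 9 + 9 = 18
18 = (3,0)_6 → 3² + 0² = 9 + 0 = 9
9 = (1,3)_6 → 1² + 3² = 1 + 9 = 10
10 = (1,4)_6 → 1² + 4² = 1 + 16 = 17
17 = (2,5)_6 → 2² + 5² = 4 + 25 = 29
29 = (4,5)_6 → 4² + 5² = 16 + 25 = 41

41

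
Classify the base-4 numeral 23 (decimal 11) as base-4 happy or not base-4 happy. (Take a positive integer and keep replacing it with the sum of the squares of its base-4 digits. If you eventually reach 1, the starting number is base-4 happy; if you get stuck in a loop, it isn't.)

base-4 happy

11 = (2,3)_4 → 2² + 3² = 4 + 9 = 13
13 = (3,1)_4 → 3² + 1² = 9 + 1 = 10
10 = (2,2)_4 → 2² + 2² = 4 + 4 = 8
8 = (2,0)_4 → 2² + 0² = 4 + 0 = 4
4 = (1,0)_4 → 1² + 0² = 1 + 0 = 1  — reached 1.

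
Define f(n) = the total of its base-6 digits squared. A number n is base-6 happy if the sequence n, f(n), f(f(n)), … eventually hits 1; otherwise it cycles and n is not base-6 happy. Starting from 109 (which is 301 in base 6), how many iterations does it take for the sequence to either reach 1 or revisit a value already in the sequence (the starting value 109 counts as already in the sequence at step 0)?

109 = (3,0,1)_6 → 3² + 0² + 1² = 9 + 0 + 1 = 10
10 = (1,4)_6 → 1² + 4² = 1 + 16 = 17
17 = (2,5)_6 → 2² + 5² = 4 + 25 = 29
29 = (4,5)_6 → 4² + 5² = 16 + 25 = 41
41 = (1,0,5)_6 → 1² + 0² + 5² = 1 + 0 + 25 = 26
26 = (4,2)_6 → 4² + 2² = 16 + 4 = 20
20 = (3,2)_6 → 3² + 2² = 9 + 4 = 13
13 = (2,1)_6 → 2² + 1² = 4 + 1 = 5
5 = (5)_6 → 5² = 25
25 = (4,1)_6 → 4² + 1² = 16 + 1 = 17  — 17 repeats.
That took 10 steps.

10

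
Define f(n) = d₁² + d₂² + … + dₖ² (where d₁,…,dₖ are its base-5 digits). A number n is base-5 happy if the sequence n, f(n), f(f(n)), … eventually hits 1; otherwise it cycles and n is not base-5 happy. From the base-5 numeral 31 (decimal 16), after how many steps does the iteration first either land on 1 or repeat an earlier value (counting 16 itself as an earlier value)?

16 = (3,1)_5 → 3² + 1² = 9 + 1 = 10
10 = (2,0)_5 → 2² + 0² = 4 + 0 = 4
4 = (4)_5 → 4² = 16  — 16 repeats.
That took 3 steps.

3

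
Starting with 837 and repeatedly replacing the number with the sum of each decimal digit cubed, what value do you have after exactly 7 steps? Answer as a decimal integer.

702

837 → 8³ + 3³ + 7³ = 882
882 → 8³ + 8³ + 2³ = 1032
1032 → 1³ + 0³ + 3³ + 2³ = 36
36 → 3³ + 6³ = 243
243 → 2³ + 4³ + 3³ = 99
99 → 9³ + 9³ = 1458
1458 → 1³ + 4³ + 5³ + 8³ = 702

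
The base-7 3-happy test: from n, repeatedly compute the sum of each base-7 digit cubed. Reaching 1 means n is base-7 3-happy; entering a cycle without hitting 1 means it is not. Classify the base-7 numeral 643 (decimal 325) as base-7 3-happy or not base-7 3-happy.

325 = (6,4,3)_7 → 6³ + 4³ + 3³ = 216 + 64 + 27 = 307
307 = (6,1,6)_7 → 6³ + 1³ + 6³ = 216 + 1 + 216 = 433
433 = (1,1,5,6)_7 → 1³ + 1³ + 5³ + 6³ = 1 + 1 + 125 + 216 = 343
343 = (1,0,0,0)_7 → 1³ + 0³ + 0³ + 0³ = 1 + 0 + 0 + 0 = 1  — reached 1.

base-7 3-happy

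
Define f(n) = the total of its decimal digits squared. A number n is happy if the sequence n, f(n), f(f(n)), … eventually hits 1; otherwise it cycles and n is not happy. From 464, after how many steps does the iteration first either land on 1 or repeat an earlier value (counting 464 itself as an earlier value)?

464 → 4² + 6² + 4² = 16 + 36 + 16 = 68
68 → 6² + 8² = 36 + 64 = 100
100 → 1² + 0² + 0² = 1 + 0 + 0 = 1  — reached 1.
That took 3 steps.

3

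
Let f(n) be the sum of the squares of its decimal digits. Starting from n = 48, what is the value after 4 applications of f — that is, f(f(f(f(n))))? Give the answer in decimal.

48 → 80
80 → 64
64 → 52
52 → 29

29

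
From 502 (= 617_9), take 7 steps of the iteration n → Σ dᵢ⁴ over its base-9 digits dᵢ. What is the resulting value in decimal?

502 = (6,1,7)_9 → 6⁴ + 1⁴ + 7⁴ = 1296 + 1 + 2401 = 3698
3698 = (5,0,5,8)_9 → 5⁴ + 0⁴ + 5⁴ + 8⁴ = 625 + 0 + 625 + 4096 = 5346
5346 = (7,3,0,0)_9 → 7⁴ + 3⁴ + 0⁴ + 0⁴ = 2401 + 81 + 0 + 0 = 2482
2482 = (3,3,5,7)_9 → 3⁴ + 3⁴ + 5⁴ + 7⁴ = 81 + 81 + 625 + 2401 = 3188
3188 = (4,3,3,2)_9 → 4⁴ + 3⁴ + 3⁴ + 2⁴ = 256 + 81 + 81 + 16 = 434
434 = (5,3,2)_9 → 5⁴ + 3⁴ + 2⁴ = 625 + 81 + 16 = 722
722 = (8,8,2)_9 → 8⁴ + 8⁴ + 2⁴ = 4096 + 4096 + 16 = 8208

8208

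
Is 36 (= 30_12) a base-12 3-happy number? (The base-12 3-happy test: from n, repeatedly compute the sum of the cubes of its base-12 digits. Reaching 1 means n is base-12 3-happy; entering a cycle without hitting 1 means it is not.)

36 = (3,0)_12 → 27
27 = (2,3)_12 → 35
35 = (2,11)_12 → 1339
1339 = (9,3,7)_12 → 1099
1099 = (7,7,7)_12 → 1029
1029 = (7,1,9)_12 → 1073
1073 = (7,5,5)_12 → 593
593 = (4,1,5)_12 → 190
190 = (1,3,10)_12 → 1028
1028 = (7,1,8)_12 → 856
856 = (5,11,4)_12 → 1520
1520 = (10,6,8)_12 → 1728
1728 = (1,0,0,0)_12 → 1  — reached 1.

base-12 3-happy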